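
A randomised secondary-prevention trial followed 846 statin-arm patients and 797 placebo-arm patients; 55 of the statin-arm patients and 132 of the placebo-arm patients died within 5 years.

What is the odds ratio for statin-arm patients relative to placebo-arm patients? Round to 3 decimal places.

OR = (55 × 665) / (791 × 132) = 36575/104412 ≈ 0.350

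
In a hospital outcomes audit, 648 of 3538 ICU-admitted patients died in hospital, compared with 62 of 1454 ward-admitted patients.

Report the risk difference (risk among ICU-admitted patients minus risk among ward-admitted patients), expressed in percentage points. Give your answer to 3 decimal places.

RD: 14.051

risk, ICU-admitted patients = 648/3538 = 0.18315
risk, ward-admitted patients = 62/1454 = 0.04264
risk difference = 0.18315 − 0.04264 = 0.14051 → 14.051 percentage points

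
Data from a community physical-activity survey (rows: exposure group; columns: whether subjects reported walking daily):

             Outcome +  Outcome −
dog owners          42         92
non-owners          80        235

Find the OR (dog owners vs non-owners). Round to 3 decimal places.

OR ≈ 1.341

odds, dog owners = 42/92 = 0.4565
odds, non-owners = 80/235 = 0.3404
OR = 0.4565 / 0.3404 = 1.341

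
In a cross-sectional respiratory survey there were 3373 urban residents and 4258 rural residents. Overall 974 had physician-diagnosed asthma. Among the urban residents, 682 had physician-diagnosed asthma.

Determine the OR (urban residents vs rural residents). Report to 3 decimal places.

urban residents without the outcome: 3373 − 682 = 2691
rural residents with the outcome: 974 − 682 = 292
rural residents without the outcome: 4258 − 292 = 3966
OR = (682 × 3966) / (2691 × 292) = 2704812/785772 ≈ 3.442

3.442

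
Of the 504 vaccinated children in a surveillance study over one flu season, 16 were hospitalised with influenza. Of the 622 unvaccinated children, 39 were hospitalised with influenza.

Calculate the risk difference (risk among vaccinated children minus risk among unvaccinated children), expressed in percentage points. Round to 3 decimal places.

RD: -3.095

risk, vaccinated children = 16/504 = 0.03175
risk, unvaccinated children = 39/622 = 0.06270
risk difference = 0.03175 − 0.06270 = -0.03095 → -3.095 percentage points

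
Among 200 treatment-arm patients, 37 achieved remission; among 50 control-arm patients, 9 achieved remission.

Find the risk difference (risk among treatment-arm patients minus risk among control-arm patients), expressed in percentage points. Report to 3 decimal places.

RD: 0.500

risk, treatment-arm patients = 37/200 = 0.1850
risk, control-arm patients = 9/50 = 0.1800
risk difference = 0.1850 − 0.1800 = 0.0050 → 0.500 percentage points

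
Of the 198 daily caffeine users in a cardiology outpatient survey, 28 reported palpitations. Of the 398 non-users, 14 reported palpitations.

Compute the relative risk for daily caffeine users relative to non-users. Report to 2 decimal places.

risk, daily caffeine users = 28/198 = 0.14141
risk, non-users = 14/398 = 0.03518
RR = 0.14141 / 0.03518 = 4.02

4.02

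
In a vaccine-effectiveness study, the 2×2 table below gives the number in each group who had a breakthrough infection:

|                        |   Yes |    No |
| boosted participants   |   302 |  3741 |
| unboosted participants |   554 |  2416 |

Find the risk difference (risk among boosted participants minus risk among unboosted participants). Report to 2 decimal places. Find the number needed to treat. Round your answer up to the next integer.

risk, boosted participants = 302/4043 = 0.0747
risk, unboosted participants = 554/2970 = 0.1865
risk difference = 0.0747 − 0.1865 = -0.11
absolute risk difference = 0.111835
1 / 0.111835 = 8.942 → round up → 9

RD = -0.11; NNT = 9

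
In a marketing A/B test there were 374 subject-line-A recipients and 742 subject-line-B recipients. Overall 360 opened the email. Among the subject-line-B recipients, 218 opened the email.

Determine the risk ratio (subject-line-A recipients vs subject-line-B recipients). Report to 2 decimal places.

subject-line-A recipients with the outcome: 360 − 218 = 142
subject-line-A recipients without the outcome: 374 − 142 = 232
subject-line-B recipients without the outcome: 742 − 218 = 524
risk, subject-line-A recipients = 142/374 = 0.3797
risk, subject-line-B recipients = 218/742 = 0.2938
RR = 0.3797 / 0.2938 = 1.29

1.29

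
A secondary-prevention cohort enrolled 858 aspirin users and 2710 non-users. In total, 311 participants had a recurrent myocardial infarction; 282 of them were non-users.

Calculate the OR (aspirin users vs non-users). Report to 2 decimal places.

OR = 0.30

aspirin users with the outcome: 311 − 282 = 29
aspirin users without the outcome: 858 − 29 = 829
non-users without the outcome: 2710 − 282 = 2428
odds, aspirin users = 29/829 = 0.03498
odds, non-users = 282/2428 = 0.11614
OR = 0.03498 / 0.11614 = 0.30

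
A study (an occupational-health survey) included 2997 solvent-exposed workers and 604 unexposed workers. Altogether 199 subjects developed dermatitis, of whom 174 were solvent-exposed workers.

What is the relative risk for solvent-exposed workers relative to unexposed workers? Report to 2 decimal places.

1.40

solvent-exposed workers without the outcome: 2997 − 174 = 2823
unexposed workers with the outcome: 199 − 174 = 25
unexposed workers without the outcome: 604 − 25 = 579
risk, solvent-exposed workers = 174/2997 = 0.05806
risk, unexposed workers = 25/604 = 0.04139
RR = 0.05806 / 0.04139 = 1.40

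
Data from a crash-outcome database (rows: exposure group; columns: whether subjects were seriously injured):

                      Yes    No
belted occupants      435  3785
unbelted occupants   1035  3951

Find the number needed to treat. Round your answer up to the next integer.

10

risk, belted occupants = 435/4220 = 0.103081
risk, unbelted occupants = 1035/4986 = 0.207581
absolute risk difference = 0.104501
1 / 0.104501 = 9.569 → round up → 10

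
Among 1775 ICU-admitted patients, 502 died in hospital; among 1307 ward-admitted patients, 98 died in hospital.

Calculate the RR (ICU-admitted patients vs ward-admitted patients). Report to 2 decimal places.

risk, ICU-admitted patients = 502/1775 = 0.2828
risk, ward-admitted patients = 98/1307 = 0.0750
RR = 0.2828 / 0.0750 = 3.77

3.77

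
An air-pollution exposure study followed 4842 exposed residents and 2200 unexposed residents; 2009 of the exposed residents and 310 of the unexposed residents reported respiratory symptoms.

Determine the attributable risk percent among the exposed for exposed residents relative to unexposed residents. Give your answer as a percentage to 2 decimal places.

AR%: 66.04%

risk, exposed residents = 2009/4842 = 0.4149
risk, unexposed residents = 310/2200 = 0.1409
AR% = (0.4149 − 0.1409) / 0.4149 = 0.6604 → 66.04%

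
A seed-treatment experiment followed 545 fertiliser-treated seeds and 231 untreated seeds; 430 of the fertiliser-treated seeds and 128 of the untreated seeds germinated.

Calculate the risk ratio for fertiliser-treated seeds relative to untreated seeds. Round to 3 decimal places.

risk, fertiliser-treated seeds = 430/545 = 0.7890
risk, untreated seeds = 128/231 = 0.5541
RR = 0.7890 / 0.5541 = 1.424

RR = 1.424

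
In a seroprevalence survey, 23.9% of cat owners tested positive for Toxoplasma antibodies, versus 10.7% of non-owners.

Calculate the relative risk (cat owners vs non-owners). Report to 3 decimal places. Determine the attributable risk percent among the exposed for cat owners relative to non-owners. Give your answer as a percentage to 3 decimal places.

RR = 2.234; AR% = 55.230%

RR = 0.2390 / 0.1070 = 2.234
AR% = (0.2390 − 0.1070) / 0.2390 = 0.5523 → 55.230%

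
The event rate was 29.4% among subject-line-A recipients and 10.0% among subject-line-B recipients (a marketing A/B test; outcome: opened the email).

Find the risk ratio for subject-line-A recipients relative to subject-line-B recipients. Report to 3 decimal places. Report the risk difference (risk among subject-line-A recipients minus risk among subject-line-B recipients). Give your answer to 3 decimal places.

RR = 2.940; RD = 0.194

RR = 0.2940 / 0.1000 = 2.940
risk difference = 0.2940 − 0.1000 = 0.194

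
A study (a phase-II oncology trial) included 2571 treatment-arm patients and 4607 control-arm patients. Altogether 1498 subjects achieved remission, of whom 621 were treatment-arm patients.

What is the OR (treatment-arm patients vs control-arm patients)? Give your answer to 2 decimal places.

treatment-arm patients without the outcome: 2571 − 621 = 1950
control-arm patients with the outcome: 1498 − 621 = 877
control-arm patients without the outcome: 4607 − 877 = 3730
OR = (621 × 3730) / (1950 × 877) = 2316330/1710150 ≈ 1.35

1.35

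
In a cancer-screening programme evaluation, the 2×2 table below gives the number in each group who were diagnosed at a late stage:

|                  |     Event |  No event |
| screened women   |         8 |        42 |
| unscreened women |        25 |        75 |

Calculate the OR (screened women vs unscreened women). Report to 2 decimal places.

OR = (8 × 75) / (42 × 25) = 600/1050 ≈ 0.57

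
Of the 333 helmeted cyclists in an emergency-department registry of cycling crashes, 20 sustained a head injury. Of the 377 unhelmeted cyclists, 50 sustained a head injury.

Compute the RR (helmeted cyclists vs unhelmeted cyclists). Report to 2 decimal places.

RR ≈ 0.45

risk, helmeted cyclists = 20/333 = 0.0601
risk, unhelmeted cyclists = 50/377 = 0.1326
RR = 0.0601 / 0.1326 = 0.45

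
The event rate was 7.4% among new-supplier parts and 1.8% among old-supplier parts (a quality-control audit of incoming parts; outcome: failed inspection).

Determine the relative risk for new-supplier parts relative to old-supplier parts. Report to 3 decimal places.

RR = 0.07400 / 0.01800 = 4.111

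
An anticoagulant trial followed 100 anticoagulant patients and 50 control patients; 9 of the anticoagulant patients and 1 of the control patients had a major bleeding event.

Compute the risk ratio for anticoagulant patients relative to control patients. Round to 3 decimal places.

RR = 4.500

risk, anticoagulant patients = 9/100 = 0.09000
risk, control patients = 1/50 = 0.02000
RR = 0.09000 / 0.02000 = 4.500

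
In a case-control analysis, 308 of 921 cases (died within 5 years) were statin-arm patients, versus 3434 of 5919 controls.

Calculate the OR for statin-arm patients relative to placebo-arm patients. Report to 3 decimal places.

odds, statin-arm patients = 308/3434 = 0.0897
odds, placebo-arm patients = 613/2485 = 0.2467
OR = 0.0897 / 0.2467 = 0.364

OR = 0.364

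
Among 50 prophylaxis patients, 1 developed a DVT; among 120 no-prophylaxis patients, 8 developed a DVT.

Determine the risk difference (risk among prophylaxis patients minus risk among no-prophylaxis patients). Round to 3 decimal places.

risk, prophylaxis patients = 1/50 = 0.02000
risk, no-prophylaxis patients = 8/120 = 0.06667
risk difference = 0.02000 − 0.06667 = -0.047

RD = -0.047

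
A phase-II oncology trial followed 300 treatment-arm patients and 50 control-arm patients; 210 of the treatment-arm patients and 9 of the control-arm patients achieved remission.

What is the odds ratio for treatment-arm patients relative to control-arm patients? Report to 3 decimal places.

OR = (210 × 41) / (90 × 9) = 8610/810 ≈ 10.630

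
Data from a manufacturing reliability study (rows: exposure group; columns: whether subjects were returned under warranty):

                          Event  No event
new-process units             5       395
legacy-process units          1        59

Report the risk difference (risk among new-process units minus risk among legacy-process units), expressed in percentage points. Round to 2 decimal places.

-0.42

risk, new-process units = 5/400 = 0.01250
risk, legacy-process units = 1/60 = 0.01667
risk difference = 0.01250 − 0.01667 = -0.00417 → -0.42 percentage points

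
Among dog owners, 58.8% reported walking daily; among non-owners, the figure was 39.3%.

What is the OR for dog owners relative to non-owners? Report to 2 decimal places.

OR ≈ 2.20

odds, dog owners = 0.5880/0.4120 = 1.4272
odds, non-owners = 0.3930/0.6070 = 0.6474
OR = 1.4272 / 0.6474 = 2.20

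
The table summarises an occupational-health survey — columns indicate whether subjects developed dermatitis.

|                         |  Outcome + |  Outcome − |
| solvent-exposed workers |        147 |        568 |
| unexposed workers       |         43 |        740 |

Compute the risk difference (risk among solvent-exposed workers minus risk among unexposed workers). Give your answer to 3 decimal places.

0.151

risk, solvent-exposed workers = 147/715 = 0.2056
risk, unexposed workers = 43/783 = 0.0549
risk difference = 0.2056 − 0.0549 = 0.151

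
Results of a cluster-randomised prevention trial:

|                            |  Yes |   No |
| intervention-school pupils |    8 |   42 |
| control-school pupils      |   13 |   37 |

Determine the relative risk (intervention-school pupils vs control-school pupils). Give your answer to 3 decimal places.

risk, intervention-school pupils = 8/50 = 0.1600
risk, control-school pupils = 13/50 = 0.2600
RR = 0.1600 / 0.2600 = 0.615

0.615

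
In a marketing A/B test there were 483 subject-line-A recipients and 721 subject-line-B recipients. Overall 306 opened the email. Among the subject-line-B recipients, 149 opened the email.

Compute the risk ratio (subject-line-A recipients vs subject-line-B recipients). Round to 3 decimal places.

1.573

subject-line-A recipients with the outcome: 306 − 149 = 157
subject-line-A recipients without the outcome: 483 − 157 = 326
subject-line-B recipients without the outcome: 721 − 149 = 572
risk, subject-line-A recipients = 157/483 = 0.3251
risk, subject-line-B recipients = 149/721 = 0.2067
RR = 0.3251 / 0.2067 = 1.573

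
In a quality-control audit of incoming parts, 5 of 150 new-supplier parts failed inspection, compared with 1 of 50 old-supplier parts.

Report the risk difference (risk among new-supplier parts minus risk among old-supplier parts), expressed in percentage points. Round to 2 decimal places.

risk, new-supplier parts = 5/150 = 0.03333
risk, old-supplier parts = 1/50 = 0.02000
risk difference = 0.03333 − 0.02000 = 0.01333 → 1.33 percentage points

1.33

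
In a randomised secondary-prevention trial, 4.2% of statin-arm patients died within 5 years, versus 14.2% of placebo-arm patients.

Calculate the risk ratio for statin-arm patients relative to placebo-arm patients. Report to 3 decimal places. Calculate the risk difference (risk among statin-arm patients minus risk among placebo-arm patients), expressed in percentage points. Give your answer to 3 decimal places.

RR = 0.296; RD = -10.000

RR = 0.04200 / 0.14200 = 0.296
risk difference = 0.04200 − 0.14200 = -0.10000 → -10.000 percentage points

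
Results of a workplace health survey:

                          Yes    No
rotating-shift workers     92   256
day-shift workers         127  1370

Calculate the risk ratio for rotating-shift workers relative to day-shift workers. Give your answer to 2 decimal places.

risk, rotating-shift workers = 92/348 = 0.2644
risk, day-shift workers = 127/1497 = 0.0848
RR = 0.2644 / 0.0848 = 3.12

RR: 3.12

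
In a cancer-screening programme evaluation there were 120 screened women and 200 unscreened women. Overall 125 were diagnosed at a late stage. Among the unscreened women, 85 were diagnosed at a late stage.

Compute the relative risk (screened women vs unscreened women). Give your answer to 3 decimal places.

RR = 0.784

screened women with the outcome: 125 − 85 = 40
screened women without the outcome: 120 − 40 = 80
unscreened women without the outcome: 200 − 85 = 115
risk, screened women = 40/120 = 0.3333
risk, unscreened women = 85/200 = 0.4250
RR = 0.3333 / 0.4250 = 0.784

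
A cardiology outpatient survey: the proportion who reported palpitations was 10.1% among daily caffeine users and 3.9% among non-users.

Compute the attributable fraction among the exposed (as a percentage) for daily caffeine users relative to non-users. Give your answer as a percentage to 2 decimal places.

AR% = (0.10100 − 0.03900) / 0.10100 = 0.6139 → 61.39%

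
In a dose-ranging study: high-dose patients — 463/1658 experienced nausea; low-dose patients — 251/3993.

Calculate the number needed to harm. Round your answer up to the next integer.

risk, high-dose patients = 463/1658 = 0.279252
risk, low-dose patients = 251/3993 = 0.062860
absolute risk difference = 0.216392
1 / 0.216392 = 4.621 → round up → 5

NNH: 5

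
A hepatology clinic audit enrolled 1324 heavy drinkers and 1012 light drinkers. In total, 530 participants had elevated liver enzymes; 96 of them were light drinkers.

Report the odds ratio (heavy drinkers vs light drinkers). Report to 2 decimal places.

heavy drinkers with the outcome: 530 − 96 = 434
heavy drinkers without the outcome: 1324 − 434 = 890
light drinkers without the outcome: 1012 − 96 = 916
odds, heavy drinkers = 434/890 = 0.4876
odds, light drinkers = 96/916 = 0.1048
OR = 0.4876 / 0.1048 = 4.65

OR: 4.65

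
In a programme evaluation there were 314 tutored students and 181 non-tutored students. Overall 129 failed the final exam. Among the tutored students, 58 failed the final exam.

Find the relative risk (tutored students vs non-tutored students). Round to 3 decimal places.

tutored students without the outcome: 314 − 58 = 256
non-tutored students with the outcome: 129 − 58 = 71
non-tutored students without the outcome: 181 − 71 = 110
risk, tutored students = 58/314 = 0.1847
risk, non-tutored students = 71/181 = 0.3923
RR = 0.1847 / 0.3923 = 0.471

RR: 0.471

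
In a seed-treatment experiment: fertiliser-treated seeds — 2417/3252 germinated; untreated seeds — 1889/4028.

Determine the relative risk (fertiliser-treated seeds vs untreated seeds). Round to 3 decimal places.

1.585

risk, fertiliser-treated seeds = 2417/3252 = 0.7432
risk, untreated seeds = 1889/4028 = 0.4690
RR = 0.7432 / 0.4690 = 1.585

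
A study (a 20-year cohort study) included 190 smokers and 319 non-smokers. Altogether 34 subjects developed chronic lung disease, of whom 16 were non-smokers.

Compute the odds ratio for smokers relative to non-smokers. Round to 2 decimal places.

smokers with the outcome: 34 − 16 = 18
smokers without the outcome: 190 − 18 = 172
non-smokers without the outcome: 319 − 16 = 303
OR = (18 × 303) / (172 × 16) = 5454/2752 ≈ 1.98

OR ≈ 1.98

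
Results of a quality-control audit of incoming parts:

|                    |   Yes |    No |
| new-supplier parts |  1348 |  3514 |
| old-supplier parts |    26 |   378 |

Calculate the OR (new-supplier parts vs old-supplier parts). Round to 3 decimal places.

OR = (1348 × 378) / (3514 × 26) = 509544/91364 ≈ 5.577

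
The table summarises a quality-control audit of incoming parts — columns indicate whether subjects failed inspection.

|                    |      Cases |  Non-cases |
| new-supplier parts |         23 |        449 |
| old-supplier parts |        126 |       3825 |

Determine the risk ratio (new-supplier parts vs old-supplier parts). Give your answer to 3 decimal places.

risk, new-supplier parts = 23/472 = 0.04873
risk, old-supplier parts = 126/3951 = 0.03189
RR = 0.04873 / 0.03189 = 1.528

RR ≈ 1.528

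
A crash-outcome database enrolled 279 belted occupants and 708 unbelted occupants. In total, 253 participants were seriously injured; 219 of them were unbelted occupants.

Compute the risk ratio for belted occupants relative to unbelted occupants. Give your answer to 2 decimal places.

belted occupants with the outcome: 253 − 219 = 34
belted occupants without the outcome: 279 − 34 = 245
unbelted occupants without the outcome: 708 − 219 = 489
risk, belted occupants = 34/279 = 0.1219
risk, unbelted occupants = 219/708 = 0.3093
RR = 0.1219 / 0.3093 = 0.39

0.39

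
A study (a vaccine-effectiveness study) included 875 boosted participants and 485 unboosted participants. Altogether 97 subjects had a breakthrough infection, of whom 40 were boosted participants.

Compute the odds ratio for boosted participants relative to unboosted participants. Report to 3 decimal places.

boosted participants without the outcome: 875 − 40 = 835
unboosted participants with the outcome: 97 − 40 = 57
unboosted participants without the outcome: 485 − 57 = 428
odds, boosted participants = 40/835 = 0.04790
odds, unboosted participants = 57/428 = 0.13318
OR = 0.04790 / 0.13318 = 0.360

OR = 0.360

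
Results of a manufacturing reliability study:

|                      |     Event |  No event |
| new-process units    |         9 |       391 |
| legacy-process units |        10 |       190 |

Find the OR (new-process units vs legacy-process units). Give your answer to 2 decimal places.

odds, new-process units = 9/391 = 0.02302
odds, legacy-process units = 10/190 = 0.05263
OR = 0.02302 / 0.05263 = 0.44

OR = 0.44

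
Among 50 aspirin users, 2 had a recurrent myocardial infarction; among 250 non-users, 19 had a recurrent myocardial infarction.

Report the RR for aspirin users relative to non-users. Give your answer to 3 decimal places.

risk, aspirin users = 2/50 = 0.04000
risk, non-users = 19/250 = 0.07600
RR = 0.04000 / 0.07600 = 0.526

0.526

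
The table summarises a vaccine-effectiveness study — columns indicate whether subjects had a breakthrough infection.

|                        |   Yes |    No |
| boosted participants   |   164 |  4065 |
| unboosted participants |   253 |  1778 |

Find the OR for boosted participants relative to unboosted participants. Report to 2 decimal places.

OR = (164 × 1778) / (4065 × 253) = 291592/1028445 ≈ 0.28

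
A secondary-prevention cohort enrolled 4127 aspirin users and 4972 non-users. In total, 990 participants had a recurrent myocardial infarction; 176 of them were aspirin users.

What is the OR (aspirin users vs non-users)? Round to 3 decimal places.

aspirin users without the outcome: 4127 − 176 = 3951
non-users with the outcome: 990 − 176 = 814
non-users without the outcome: 4972 − 814 = 4158
odds, aspirin users = 176/3951 = 0.04455
odds, non-users = 814/4158 = 0.19577
OR = 0.04455 / 0.19577 = 0.228

OR: 0.228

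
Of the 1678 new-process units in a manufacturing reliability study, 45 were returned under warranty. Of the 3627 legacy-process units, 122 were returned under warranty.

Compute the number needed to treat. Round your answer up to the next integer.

risk, new-process units = 45/1678 = 0.026818
risk, legacy-process units = 122/3627 = 0.033637
absolute risk difference = 0.006819
1 / 0.006819 = 146.649 → round up → 147

147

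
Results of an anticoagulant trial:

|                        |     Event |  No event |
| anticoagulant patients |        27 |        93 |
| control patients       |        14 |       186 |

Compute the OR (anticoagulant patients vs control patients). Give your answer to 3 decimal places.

OR = (27 × 186) / (93 × 14) = 5022/1302 ≈ 3.857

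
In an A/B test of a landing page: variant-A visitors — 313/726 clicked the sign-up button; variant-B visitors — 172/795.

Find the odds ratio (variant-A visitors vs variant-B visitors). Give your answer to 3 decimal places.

OR = (313 × 623) / (413 × 172) = 194999/71036 ≈ 2.745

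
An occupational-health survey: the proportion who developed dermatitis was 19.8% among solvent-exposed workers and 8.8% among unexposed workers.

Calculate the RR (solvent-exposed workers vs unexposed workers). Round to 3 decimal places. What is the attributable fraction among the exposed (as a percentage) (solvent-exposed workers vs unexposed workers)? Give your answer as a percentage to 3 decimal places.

RR = 2.250; AR% = 55.556%

RR = 0.1980 / 0.0880 = 2.250
AR% = (0.1980 − 0.0880) / 0.1980 = 0.5556 → 55.556%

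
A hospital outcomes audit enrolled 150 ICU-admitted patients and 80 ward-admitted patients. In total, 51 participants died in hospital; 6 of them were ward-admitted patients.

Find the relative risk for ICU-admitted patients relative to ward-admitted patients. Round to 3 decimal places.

RR: 4.000

ICU-admitted patients with the outcome: 51 − 6 = 45
ICU-admitted patients without the outcome: 150 − 45 = 105
ward-admitted patients without the outcome: 80 − 6 = 74
risk, ICU-admitted patients = 45/150 = 0.3000
risk, ward-admitted patients = 6/80 = 0.0750
RR = 0.3000 / 0.0750 = 4.000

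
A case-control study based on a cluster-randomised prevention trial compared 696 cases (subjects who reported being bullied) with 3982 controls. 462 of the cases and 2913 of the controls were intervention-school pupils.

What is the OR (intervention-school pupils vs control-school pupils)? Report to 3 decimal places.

OR = (462 × 1069) / (2913 × 234) = 493878/681642 ≈ 0.725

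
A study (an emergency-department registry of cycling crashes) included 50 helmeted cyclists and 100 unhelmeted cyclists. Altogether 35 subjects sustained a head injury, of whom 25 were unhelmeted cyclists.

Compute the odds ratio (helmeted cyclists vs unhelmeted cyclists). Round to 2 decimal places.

helmeted cyclists with the outcome: 35 − 25 = 10
helmeted cyclists without the outcome: 50 − 10 = 40
unhelmeted cyclists without the outcome: 100 − 25 = 75
OR = (10 × 75) / (40 × 25) = 750/1000 ≈ 0.75

0.75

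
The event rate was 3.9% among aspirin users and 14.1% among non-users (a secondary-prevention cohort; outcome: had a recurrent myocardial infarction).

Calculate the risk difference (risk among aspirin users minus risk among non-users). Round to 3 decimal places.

risk difference = 0.03900 − 0.14100 = -0.102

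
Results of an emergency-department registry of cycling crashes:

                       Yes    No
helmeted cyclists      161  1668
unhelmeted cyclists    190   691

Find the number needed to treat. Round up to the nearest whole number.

risk, helmeted cyclists = 161/1829 = 0.088026
risk, unhelmeted cyclists = 190/881 = 0.215664
absolute risk difference = 0.127638
1 / 0.127638 = 7.835 → round up → 8

8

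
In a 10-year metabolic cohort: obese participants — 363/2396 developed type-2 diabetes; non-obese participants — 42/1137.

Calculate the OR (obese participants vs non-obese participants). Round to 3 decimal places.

4.655

odds, obese participants = 363/2033 = 0.17855
odds, non-obese participants = 42/1095 = 0.03836
OR = 0.17855 / 0.03836 = 4.655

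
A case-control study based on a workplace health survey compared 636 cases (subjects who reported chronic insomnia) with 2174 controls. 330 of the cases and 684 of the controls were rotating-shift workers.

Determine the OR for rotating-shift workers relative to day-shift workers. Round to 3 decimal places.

OR = (330 × 1490) / (684 × 306) = 491700/209304 ≈ 2.349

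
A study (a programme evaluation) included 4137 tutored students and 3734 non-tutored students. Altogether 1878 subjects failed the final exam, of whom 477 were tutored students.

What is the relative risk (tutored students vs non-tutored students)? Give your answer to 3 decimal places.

0.307

tutored students without the outcome: 4137 − 477 = 3660
non-tutored students with the outcome: 1878 − 477 = 1401
non-tutored students without the outcome: 3734 − 1401 = 2333
risk, tutored students = 477/4137 = 0.1153
risk, non-tutored students = 1401/3734 = 0.3752
RR = 0.1153 / 0.3752 = 0.307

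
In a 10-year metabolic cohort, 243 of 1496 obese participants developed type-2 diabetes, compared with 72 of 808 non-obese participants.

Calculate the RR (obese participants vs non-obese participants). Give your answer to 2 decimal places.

risk, obese participants = 243/1496 = 0.1624
risk, non-obese participants = 72/808 = 0.0891
RR = 0.1624 / 0.0891 = 1.82

1.82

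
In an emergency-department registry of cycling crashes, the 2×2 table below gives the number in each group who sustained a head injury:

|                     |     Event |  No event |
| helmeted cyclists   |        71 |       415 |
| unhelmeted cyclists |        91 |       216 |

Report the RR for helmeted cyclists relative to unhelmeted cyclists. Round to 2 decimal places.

0.49

risk, helmeted cyclists = 71/486 = 0.1461
risk, unhelmeted cyclists = 91/307 = 0.2964
RR = 0.1461 / 0.2964 = 0.49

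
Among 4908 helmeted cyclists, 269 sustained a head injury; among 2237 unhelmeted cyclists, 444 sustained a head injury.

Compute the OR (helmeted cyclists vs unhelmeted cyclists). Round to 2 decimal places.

0.23

odds, helmeted cyclists = 269/4639 = 0.0580
odds, unhelmeted cyclists = 444/1793 = 0.2476
OR = 0.0580 / 0.2476 = 0.23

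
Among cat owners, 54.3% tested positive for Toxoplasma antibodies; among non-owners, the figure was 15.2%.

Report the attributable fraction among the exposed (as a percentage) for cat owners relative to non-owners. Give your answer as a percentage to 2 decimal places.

AR% = (0.5430 − 0.1520) / 0.5430 = 0.7201 → 72.01%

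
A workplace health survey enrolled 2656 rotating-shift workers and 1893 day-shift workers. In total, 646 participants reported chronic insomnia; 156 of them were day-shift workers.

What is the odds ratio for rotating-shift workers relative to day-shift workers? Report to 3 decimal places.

rotating-shift workers with the outcome: 646 − 156 = 490
rotating-shift workers without the outcome: 2656 − 490 = 2166
day-shift workers without the outcome: 1893 − 156 = 1737
OR = (490 × 1737) / (2166 × 156) = 851130/337896 ≈ 2.519

OR = 2.519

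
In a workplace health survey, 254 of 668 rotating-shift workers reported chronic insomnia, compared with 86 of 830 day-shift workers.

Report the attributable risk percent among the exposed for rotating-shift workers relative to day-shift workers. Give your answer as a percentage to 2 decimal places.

72.75%

risk, rotating-shift workers = 254/668 = 0.3802
risk, day-shift workers = 86/830 = 0.1036
AR% = (0.3802 − 0.1036) / 0.3802 = 0.7275 → 72.75%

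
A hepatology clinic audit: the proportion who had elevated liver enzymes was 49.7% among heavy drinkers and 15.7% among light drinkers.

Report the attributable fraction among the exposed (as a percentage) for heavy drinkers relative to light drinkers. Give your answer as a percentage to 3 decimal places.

AR% = (0.4970 − 0.1570) / 0.4970 = 0.6841 → 68.410%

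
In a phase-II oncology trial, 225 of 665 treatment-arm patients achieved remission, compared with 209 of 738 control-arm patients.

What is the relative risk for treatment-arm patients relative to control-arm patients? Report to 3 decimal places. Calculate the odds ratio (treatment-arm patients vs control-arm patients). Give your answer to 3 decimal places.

risk, treatment-arm patients = 225/665 = 0.3383
risk, control-arm patients = 209/738 = 0.2832
RR = 0.3383 / 0.2832 = 1.195
odds, treatment-arm patients = 225/440 = 0.5114
odds, control-arm patients = 209/529 = 0.3951
OR = 0.5114 / 0.3951 = 1.294

RR = 1.195; OR = 1.294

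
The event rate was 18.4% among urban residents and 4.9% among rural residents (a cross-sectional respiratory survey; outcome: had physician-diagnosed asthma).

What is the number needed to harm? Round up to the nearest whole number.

NNH ≈ 8

absolute risk difference = 0.135000
1 / 0.135000 = 7.407 → round up → 8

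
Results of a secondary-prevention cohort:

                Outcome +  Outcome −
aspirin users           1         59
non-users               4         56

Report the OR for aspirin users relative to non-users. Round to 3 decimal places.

0.237

odds, aspirin users = 1/59 = 0.01695
odds, non-users = 4/56 = 0.07143
OR = 0.01695 / 0.07143 = 0.237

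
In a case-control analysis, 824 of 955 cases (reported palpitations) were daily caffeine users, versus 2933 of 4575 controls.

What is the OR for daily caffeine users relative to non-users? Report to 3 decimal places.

OR = (824 × 1642) / (2933 × 131) = 1353008/384223 ≈ 3.521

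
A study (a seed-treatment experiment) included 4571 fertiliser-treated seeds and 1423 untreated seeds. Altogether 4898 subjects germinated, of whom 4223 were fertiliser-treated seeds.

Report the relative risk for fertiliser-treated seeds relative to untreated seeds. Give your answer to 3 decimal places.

fertiliser-treated seeds without the outcome: 4571 − 4223 = 348
untreated seeds with the outcome: 4898 − 4223 = 675
untreated seeds without the outcome: 1423 − 675 = 748
risk, fertiliser-treated seeds = 4223/4571 = 0.9239
risk, untreated seeds = 675/1423 = 0.4743
RR = 0.9239 / 0.4743 = 1.948

RR = 1.948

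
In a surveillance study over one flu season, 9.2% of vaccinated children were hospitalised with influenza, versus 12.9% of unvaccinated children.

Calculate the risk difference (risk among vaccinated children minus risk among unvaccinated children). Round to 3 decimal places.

risk difference = 0.0920 − 0.1290 = -0.037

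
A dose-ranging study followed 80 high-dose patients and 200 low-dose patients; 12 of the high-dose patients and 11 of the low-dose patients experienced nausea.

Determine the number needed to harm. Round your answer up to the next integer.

risk, high-dose patients = 12/80 = 0.150000
risk, low-dose patients = 11/200 = 0.055000
absolute risk difference = 0.095000
1 / 0.095000 = 10.526 → round up → 11

NNH: 11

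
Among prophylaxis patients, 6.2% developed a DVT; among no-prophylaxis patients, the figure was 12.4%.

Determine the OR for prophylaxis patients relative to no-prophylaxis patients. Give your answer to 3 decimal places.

odds, prophylaxis patients = 0.0620/0.9380 = 0.0661
odds, no-prophylaxis patients = 0.1240/0.8760 = 0.1416
OR = 0.0661 / 0.1416 = 0.467

0.467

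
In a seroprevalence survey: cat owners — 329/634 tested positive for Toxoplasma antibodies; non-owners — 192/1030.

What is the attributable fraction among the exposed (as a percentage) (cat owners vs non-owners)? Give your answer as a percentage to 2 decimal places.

risk, cat owners = 329/634 = 0.5189
risk, non-owners = 192/1030 = 0.1864
AR% = (0.5189 − 0.1864) / 0.5189 = 0.6408 → 64.08%

64.08%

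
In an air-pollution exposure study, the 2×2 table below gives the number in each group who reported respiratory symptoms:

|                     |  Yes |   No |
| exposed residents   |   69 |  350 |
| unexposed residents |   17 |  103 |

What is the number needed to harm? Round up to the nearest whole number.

NNH ≈ 44

risk, exposed residents = 69/419 = 0.164678
risk, unexposed residents = 17/120 = 0.141667
absolute risk difference = 0.023011
1 / 0.023011 = 43.457 → round up → 44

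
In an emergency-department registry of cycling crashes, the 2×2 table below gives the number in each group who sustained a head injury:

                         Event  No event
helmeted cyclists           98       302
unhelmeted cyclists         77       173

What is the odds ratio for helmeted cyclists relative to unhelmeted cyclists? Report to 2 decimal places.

odds, helmeted cyclists = 98/302 = 0.3245
odds, unhelmeted cyclists = 77/173 = 0.4451
OR = 0.3245 / 0.4451 = 0.73

OR ≈ 0.73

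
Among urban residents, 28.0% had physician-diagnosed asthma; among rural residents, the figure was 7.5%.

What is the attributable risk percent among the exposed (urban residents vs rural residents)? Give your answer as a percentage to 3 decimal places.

AR% = (0.2800 − 0.0750) / 0.2800 = 0.7321 → 73.214%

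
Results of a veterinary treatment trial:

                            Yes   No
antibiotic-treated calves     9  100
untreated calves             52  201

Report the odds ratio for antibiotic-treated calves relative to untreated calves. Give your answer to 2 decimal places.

OR = (9 × 201) / (100 × 52) = 1809/5200 ≈ 0.35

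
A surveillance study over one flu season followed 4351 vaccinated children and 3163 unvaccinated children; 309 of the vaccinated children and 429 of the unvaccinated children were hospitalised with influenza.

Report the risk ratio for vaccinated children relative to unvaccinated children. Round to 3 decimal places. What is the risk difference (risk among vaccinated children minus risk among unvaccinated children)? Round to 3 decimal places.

RR = 0.524; RD = -0.065

risk, vaccinated children = 309/4351 = 0.0710
risk, unvaccinated children = 429/3163 = 0.1356
RR = 0.0710 / 0.1356 = 0.524
risk difference = 0.0710 − 0.1356 = -0.065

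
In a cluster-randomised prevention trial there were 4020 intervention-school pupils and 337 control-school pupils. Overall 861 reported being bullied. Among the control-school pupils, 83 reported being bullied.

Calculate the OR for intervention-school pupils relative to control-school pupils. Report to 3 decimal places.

intervention-school pupils with the outcome: 861 − 83 = 778
intervention-school pupils without the outcome: 4020 − 778 = 3242
control-school pupils without the outcome: 337 − 83 = 254
odds, intervention-school pupils = 778/3242 = 0.2400
odds, control-school pupils = 83/254 = 0.3268
OR = 0.2400 / 0.3268 = 0.734

OR ≈ 0.734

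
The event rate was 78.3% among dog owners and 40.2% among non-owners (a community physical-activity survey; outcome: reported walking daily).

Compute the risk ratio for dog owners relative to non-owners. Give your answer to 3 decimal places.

RR = 0.7830 / 0.4020 = 1.948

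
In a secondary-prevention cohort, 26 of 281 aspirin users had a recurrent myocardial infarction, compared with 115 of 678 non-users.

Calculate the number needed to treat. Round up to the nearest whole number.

13

risk, aspirin users = 26/281 = 0.092527
risk, non-users = 115/678 = 0.169617
absolute risk difference = 0.077090
1 / 0.077090 = 12.972 → round up → 13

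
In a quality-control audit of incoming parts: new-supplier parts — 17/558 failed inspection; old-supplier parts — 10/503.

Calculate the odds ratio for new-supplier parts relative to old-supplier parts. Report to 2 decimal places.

OR = (17 × 493) / (541 × 10) = 8381/5410 ≈ 1.55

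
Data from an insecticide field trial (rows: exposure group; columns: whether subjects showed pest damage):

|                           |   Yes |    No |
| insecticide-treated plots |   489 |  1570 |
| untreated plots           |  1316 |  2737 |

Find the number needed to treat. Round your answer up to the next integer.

12

risk, insecticide-treated plots = 489/2059 = 0.237494
risk, untreated plots = 1316/4053 = 0.324698
absolute risk difference = 0.087204
1 / 0.087204 = 11.467 → round up → 12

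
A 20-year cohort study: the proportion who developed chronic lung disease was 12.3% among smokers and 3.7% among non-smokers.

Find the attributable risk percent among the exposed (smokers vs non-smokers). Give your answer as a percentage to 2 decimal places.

AR% = (0.12300 − 0.03700) / 0.12300 = 0.6992 → 69.92%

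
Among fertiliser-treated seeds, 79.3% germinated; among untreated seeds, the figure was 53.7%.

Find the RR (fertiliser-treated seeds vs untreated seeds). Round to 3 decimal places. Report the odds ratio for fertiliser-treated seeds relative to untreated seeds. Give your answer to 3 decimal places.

RR = 0.7930 / 0.5370 = 1.477
odds, fertiliser-treated seeds = 0.7930/0.2070 = 3.8309
odds, untreated seeds = 0.5370/0.4630 = 1.1598
OR = 3.8309 / 1.1598 = 3.303

RR = 1.477; OR = 3.303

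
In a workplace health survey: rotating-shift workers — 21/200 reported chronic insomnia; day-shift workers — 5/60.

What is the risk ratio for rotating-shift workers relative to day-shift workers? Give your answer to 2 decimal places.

risk, rotating-shift workers = 21/200 = 0.1050
risk, day-shift workers = 5/60 = 0.0833
RR = 0.1050 / 0.0833 = 1.26

RR: 1.26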